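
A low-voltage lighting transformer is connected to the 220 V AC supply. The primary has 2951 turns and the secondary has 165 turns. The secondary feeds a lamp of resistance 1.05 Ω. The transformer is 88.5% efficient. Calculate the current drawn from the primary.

V_s = 220 × 165/2951 = 12.301 V.
I_s = V_s/R = 12.301/1.05 = 11.715 A.
P_out = V_s I_s = 12.301 × 11.715 = 144.11 W.
P_in = P_out/η = 144.11/0.885 = 162.83 W.
I_p = P_in/V_p = 162.83/220 = 0.740 A.

I_p ≈ 0.740 A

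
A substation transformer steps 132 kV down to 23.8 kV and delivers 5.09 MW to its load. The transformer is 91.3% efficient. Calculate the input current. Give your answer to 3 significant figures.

P_in = P_out/η = 5.09×10^6/0.913 = 5.5750×10^6 W.
I_in = P_in/V_in = 5.5750×10^6/132000 = 42.2 A.

I_in ≈ 42.2 A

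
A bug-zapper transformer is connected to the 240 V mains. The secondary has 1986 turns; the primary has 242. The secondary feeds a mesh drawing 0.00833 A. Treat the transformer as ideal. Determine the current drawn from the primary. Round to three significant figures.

I_p ≈ 0.0684 A

For an ideal transformer I_p N_p = I_s N_s, so I_p = 0.00833 × 1986/242 = 0.0684 A.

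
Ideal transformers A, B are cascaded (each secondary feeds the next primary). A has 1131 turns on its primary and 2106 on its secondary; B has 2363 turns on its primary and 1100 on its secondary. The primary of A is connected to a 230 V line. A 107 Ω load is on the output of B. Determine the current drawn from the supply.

After A: V = 230.00 × 2106/1131 = 428.28 V.
After B: V = 428.28 × 1100/2363 = 199.37 V.
I_load = 199.37/107 = 1.8632 A, so P_out = 199.37 × 1.8632 = 371.47 W.
All ideal ⇒ P_in = P_out, so I_supply = 371.47/230 = 1.62 A.

I_supply ≈ 1.62 A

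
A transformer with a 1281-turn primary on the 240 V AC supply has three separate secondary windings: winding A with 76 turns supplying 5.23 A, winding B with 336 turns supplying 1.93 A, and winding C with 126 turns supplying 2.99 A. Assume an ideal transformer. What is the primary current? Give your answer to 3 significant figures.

V_A = 240 × 76/1281 = 14.239 V; V_B = 240 × 336/1281 = 62.951 V; V_C = 240 × 126/1281 = 23.607 V.
P_out = V_A I_A + V_B I_B + V_C I_C = 14.239×5.23 + 62.951×1.93 + 23.607×2.99 = 74.469 + 121.50 + 70.584 = 266.55 W.
Ideal ⇒ P_in = P_out, so I_p = P_out/V_p = 266.55/240 = 1.11 A.

I_p ≈ 1.11 A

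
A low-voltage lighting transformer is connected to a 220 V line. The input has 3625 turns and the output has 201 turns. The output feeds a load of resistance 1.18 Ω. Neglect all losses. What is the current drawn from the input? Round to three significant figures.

I_in ≈ 0.573 A

V_out = V_in × N_out/N_in = 220 × 201/3625 = 12.199 V.
I_out = V_out/R = 12.199/1.18 = 10.338 A.
For an ideal transformer I_in N_in = I_out N_out, so I_in = 10.338 × 201/3625 = 0.573 A.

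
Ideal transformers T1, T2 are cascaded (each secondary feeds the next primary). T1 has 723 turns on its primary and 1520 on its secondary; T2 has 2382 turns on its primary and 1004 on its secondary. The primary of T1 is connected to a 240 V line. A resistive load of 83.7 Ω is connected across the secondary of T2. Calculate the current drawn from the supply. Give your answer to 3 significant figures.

Secondary of T1: V = 240.00 × 1520/723 = 504.56 V.
Secondary of T2: V = 504.56 × 1004/2382 = 212.67 V.
I_load = 212.67/83.7 = 2.5409 A, so P_out = 212.67 × 2.5409 = 540.37 W.
All ideal ⇒ P_in = P_out, so I_supply = 540.37/240 = 2.25 A.

I_supply ≈ 2.25 A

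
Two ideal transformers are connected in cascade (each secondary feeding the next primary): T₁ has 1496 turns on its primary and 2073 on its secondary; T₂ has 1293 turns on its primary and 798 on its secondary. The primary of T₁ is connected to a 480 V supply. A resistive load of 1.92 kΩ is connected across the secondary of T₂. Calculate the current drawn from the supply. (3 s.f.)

Secondary of T₁: V = 480.00 × 2073/1496 = 665.13 V.
Secondary of T₂: V = 665.13 × 798/1293 = 410.50 V.
I_load = 410.50/1920 = 0.21380 A, so P_out = 410.50 × 0.21380 = 87.766 W.
All ideal ⇒ P_in = P_out, so I_supply = 87.766/480 = 0.183 A.

I_supply ≈ 0.183 A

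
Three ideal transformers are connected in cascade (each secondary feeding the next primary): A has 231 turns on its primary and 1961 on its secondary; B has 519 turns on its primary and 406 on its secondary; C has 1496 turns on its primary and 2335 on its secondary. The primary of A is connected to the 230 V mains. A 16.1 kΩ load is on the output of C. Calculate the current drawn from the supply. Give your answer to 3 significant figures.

I_supply ≈ 1.53 A

Secondary of A: V = 230.00 × 1961/231 = 1952.5 V.
Secondary of B: V = 1952.5 × 406/519 = 1527.4 V.
Secondary of C: V = 1527.4 × 2335/1496 = 2384.0 V.
I_load = 2384.0/16100 = 0.14807 A, so P_out = 2384.0 × 0.14807 = 353.01 W.
All ideal ⇒ P_in = P_out, so I_supply = 353.01/230 = 1.53 A.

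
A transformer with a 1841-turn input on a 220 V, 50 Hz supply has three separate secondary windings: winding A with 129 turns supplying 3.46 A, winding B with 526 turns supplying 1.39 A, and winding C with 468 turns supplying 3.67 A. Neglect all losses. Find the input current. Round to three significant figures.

I_in ≈ 1.57 A

V_A = 220 × 129/1841 = 15.416 V; V_B = 220 × 526/1841 = 62.857 V; V_C = 220 × 468/1841 = 55.926 V.
P_out = V_A I_A + V_B I_B + V_C I_C = 15.416×3.46 + 62.857×1.39 + 55.926×3.67 = 53.338 + 87.371 + 205.25 = 345.96 W.
Ideal ⇒ P_in = P_out, so I_in = P_out/V_in = 345.96/220 = 1.57 A.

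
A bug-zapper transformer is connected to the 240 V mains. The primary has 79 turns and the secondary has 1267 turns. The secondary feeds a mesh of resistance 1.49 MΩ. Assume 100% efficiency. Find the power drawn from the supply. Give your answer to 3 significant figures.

V_s = V_p × N_s/N_p = 240 × 1267/79 = 3849.1 V.
I_s = V_s/R = 3849.1/(1.49×10^6) = 0.0025833 A.
I_p = I_s × N_s/N_p = 0.0025833 × 1267/79 = 0.041431 A.
P = V_p I_p = 240 × 0.041431 = 9.94 W.

P ≈ 9.94 W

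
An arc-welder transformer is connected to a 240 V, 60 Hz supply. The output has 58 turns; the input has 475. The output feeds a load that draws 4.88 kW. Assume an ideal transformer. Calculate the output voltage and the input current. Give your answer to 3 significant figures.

V_out ≈ 29.3 V, I_in ≈ 20.3 A

V_out = V_in × N_out/N_in = 240 × 58/475 = 29.305 V.
I_out = P/V_out = 4880/29.305 = 166.52 A.
I_in = I_out × N_out/N_in = 166.52 × 58/475 = 20.3 A.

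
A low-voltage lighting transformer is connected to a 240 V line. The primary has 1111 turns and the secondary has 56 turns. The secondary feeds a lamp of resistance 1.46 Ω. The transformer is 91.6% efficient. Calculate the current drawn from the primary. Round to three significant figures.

I_p ≈ 0.456 A

V_s = 240 × 56/1111 = 12.097 V.
I_s = V_s/R = 12.097/1.46 = 8.2858 A.
P_out = V_s I_s = 12.097 × 8.2858 = 100.23 W.
P_in = P_out/η = 100.23/0.916 = 109.43 W.
I_p = P_in/V_p = 109.43/240 = 0.456 A.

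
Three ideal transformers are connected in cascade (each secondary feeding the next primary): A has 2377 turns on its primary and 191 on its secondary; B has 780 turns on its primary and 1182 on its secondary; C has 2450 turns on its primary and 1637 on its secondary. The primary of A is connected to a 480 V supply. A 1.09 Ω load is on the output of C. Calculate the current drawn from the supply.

I_supply ≈ 2.91 A

After A: V = 480.00 × 191/2377 = 38.570 V.
After B: V = 38.570 × 1182/780 = 58.448 V.
After C: V = 58.448 × 1637/2450 = 39.053 V.
I_load = 39.053/1.09 = 35.828 A, so P_out = 39.053 × 35.828 = 1399.2 W.
All ideal ⇒ P_in = P_out, so I_supply = 1399.2/480 = 2.91 A.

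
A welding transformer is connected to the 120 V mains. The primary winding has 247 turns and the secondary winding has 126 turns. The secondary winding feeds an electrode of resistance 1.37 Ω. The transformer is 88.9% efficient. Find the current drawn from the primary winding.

V_s = 120 × 126/247 = 61.215 V.
I_s = V_s/R = 61.215/1.37 = 44.682 A.
P_out = V_s I_s = 61.215 × 44.682 = 2735.2 W.
P_in = P_out/η = 2735.2/0.889 = 3076.7 W.
I_p = P_in/V_p = 3076.7/120 = 25.6 A.

I_p ≈ 25.6 A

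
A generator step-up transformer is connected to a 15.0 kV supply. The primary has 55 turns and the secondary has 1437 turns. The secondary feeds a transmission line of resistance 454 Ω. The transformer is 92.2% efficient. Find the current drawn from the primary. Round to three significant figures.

V_s = 15000 × 1437/55 = 391910 V.
I_s = V_s/R = 391910/454 = 863.24 A.
P_out = V_s I_s = 391910 × 863.24 = 3.3831×10^8 W.
P_in = P_out/η = 3.3831×10^8/0.922 = 3.6693×10^8 W.
I_p = P_in/V_p = 3.6693×10^8/15000 = 24500 A.

I_p ≈ 24500 A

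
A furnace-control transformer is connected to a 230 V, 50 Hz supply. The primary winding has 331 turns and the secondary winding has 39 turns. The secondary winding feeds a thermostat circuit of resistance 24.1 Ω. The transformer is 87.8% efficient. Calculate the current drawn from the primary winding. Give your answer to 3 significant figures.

I_p ≈ 0.151 A

V_s = 230 × 39/331 = 27.100 V.
I_s = V_s/R = 27.100/24.1 = 1.1245 A.
P_out = V_s I_s = 27.100 × 1.1245 = 30.473 W.
P_in = P_out/η = 30.473/0.878 = 34.707 W.
I_p = P_in/V_p = 34.707/230 = 0.151 A.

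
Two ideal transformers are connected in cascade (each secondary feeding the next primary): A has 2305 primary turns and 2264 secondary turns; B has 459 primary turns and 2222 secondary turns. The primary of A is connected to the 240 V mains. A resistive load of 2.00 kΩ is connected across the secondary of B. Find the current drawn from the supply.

Secondary of A: V = 240.00 × 2264/2305 = 235.73 V.
Secondary of B: V = 235.73 × 2222/459 = 1141.2 V.
I_load = 1141.2/2000 = 0.57058 A, so P_out = 1141.2 × 0.57058 = 651.13 W.
All ideal ⇒ P_in = P_out, so I_supply = 651.13/240 = 2.71 A.

I_supply ≈ 2.71 A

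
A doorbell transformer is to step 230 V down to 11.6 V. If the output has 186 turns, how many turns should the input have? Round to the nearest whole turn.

N_in = 3688 turns

N_in/N_out = V_in/V_out, so N_in = 186 × 230/11.6 = 3687.9 ≈ 3688 turns.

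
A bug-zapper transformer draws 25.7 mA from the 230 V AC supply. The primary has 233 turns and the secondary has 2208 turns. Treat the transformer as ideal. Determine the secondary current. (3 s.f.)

I_s/I_p = N_p/N_s, so I_s = 0.0257 × 233/2208 = 0.00271 A.

I_s ≈ 0.00271 A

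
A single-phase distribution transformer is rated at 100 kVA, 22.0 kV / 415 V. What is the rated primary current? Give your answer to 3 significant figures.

I_p = S/V_p = 100000/22000 = 4.55 A.

I_p ≈ 4.55 A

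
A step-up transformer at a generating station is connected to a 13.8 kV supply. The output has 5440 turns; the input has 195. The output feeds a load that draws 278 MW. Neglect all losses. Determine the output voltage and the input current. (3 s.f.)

V_out ≈ 385000 V, I_in ≈ 20100 A

V_out = V_in × N_out/N_in = 13800 × 5440/195 = 384980 V.
I_out = P/V_out = 2.78×10^8/384980 = 722.11 A.
I_in = I_out × N_out/N_in = 722.11 × 5440/195 = 20100 A.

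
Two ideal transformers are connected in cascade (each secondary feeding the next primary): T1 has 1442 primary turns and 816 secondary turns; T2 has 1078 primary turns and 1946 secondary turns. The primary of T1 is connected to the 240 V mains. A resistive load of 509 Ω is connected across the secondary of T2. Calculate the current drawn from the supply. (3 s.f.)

I_supply ≈ 0.492 A

Secondary of T1: V = 240.00 × 816/1442 = 135.81 V.
Secondary of T2: V = 135.81 × 1946/1078 = 245.17 V.
I_load = 245.17/509 = 0.48166 A, so P_out = 245.17 × 0.48166 = 118.09 W.
All ideal ⇒ P_in = P_out, so I_supply = 118.09/240 = 0.492 A.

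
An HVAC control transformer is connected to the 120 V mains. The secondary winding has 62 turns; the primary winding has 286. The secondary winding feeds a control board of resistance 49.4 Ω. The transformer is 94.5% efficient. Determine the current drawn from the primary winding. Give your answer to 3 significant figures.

I_p ≈ 0.121 A

V_s = 120 × 62/286 = 26.014 V.
I_s = V_s/R = 26.014/49.4 = 0.52660 A.
P_out = V_s I_s = 26.014 × 0.52660 = 13.699 W.
P_in = P_out/η = 13.699/0.945 = 14.496 W.
I_p = P_in/V_p = 14.496/120 = 0.121 A.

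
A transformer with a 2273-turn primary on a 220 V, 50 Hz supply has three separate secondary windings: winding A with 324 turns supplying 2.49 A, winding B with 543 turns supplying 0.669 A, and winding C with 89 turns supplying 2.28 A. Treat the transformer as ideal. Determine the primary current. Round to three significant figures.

I_p ≈ 0.604 A

V_A = 220 × 324/2273 = 31.359 V; V_B = 220 × 543/2273 = 52.556 V; V_C = 220 × 89/2273 = 8.6142 V.
P_out = V_A I_A + V_B I_B + V_C I_C = 31.359×2.49 + 52.556×0.669 + 8.6142×2.28 = 78.085 + 35.160 + 19.640 = 132.89 W.
Ideal ⇒ P_in = P_out, so I_p = P_out/V_p = 132.89/220 = 0.604 A.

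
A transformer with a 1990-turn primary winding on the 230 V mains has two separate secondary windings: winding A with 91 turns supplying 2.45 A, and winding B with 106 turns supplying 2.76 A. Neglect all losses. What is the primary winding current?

V_A = 230 × 91/1990 = 10.518 V; V_B = 230 × 106/1990 = 12.251 V.
P_out = V_A I_A + V_B I_B = 10.518×2.45 + 12.251×2.76 = 25.768 + 33.813 = 59.582 W.
Ideal ⇒ P_in = P_out, so I_p = P_out/V_p = 59.582/230 = 0.259 A.

I_p ≈ 0.259 A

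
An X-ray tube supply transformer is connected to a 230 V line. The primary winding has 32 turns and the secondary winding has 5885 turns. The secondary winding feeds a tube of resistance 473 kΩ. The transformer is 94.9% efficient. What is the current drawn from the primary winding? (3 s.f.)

V_s = 230 × 5885/32 = 42298 V.
I_s = V_s/R = 42298/473000 = 0.089426 A.
P_out = V_s I_s = 42298 × 0.089426 = 3782.6 W.
P_in = P_out/η = 3782.6/0.949 = 3985.9 W.
I_p = P_in/V_p = 3985.9/230 = 17.3 A.

I_p ≈ 17.3 A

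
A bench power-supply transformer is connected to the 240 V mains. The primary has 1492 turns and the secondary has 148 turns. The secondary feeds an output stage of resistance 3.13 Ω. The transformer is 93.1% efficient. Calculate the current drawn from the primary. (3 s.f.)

I_p ≈ 0.810 A

V_s = 240 × 148/1492 = 23.807 V.
I_s = V_s/R = 23.807/3.13 = 7.6061 A.
P_out = V_s I_s = 23.807 × 7.6061 = 181.08 W.
P_in = P_out/η = 181.08/0.931 = 194.50 W.
I_p = P_in/V_p = 194.50/240 = 0.810 A.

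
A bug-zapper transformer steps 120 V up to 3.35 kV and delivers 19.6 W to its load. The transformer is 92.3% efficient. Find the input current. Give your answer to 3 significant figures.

I_in ≈ 0.177 A

P_in = P_out/η = 19.6/0.923 = 21.235 W.
I_in = P_in/V_in = 21.235/120 = 0.177 A.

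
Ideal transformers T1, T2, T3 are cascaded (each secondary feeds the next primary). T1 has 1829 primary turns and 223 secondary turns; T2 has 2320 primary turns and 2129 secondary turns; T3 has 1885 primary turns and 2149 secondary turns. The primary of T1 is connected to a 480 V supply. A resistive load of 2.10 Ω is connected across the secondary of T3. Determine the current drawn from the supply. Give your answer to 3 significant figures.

Secondary of T1: V = 480.00 × 223/1829 = 58.524 V.
Secondary of T2: V = 58.524 × 2129/2320 = 53.706 V.
Secondary of T3: V = 53.706 × 2149/1885 = 61.227 V.
I_load = 61.227/2.10 = 29.156 A, so P_out = 61.227 × 29.156 = 1785.1 W.
All ideal ⇒ P_in = P_out, so I_supply = 1785.1/480 = 3.72 A.

I_supply ≈ 3.72 A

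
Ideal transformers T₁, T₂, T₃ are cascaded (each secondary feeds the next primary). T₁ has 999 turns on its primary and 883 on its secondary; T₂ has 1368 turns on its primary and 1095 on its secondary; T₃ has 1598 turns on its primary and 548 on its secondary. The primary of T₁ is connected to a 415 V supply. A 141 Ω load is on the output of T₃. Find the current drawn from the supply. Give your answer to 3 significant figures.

Secondary of T₁: V = 415.00 × 883/999 = 366.81 V.
Secondary of T₂: V = 366.81 × 1095/1368 = 293.61 V.
Secondary of T₃: V = 293.61 × 548/1598 = 100.69 V.
I_load = 100.69/141 = 0.71410 A, so P_out = 100.69 × 0.71410 = 71.900 W.
All ideal ⇒ P_in = P_out, so I_supply = 71.900/415 = 0.173 A.

I_supply ≈ 0.173 A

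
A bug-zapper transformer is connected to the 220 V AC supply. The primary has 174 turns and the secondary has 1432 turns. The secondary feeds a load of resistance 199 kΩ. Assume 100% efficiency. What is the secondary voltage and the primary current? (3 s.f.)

V_s ≈ 1810 V, I_p ≈ 0.0749 A

V_s = V_p × N_s/N_p = 220 × 1432/174 = 1810.6 V.
I_s = V_s/R = 1810.6/199000 = 0.0090984 A.
I_p = I_s × N_s/N_p = 0.0090984 × 1432/174 = 0.0749 A.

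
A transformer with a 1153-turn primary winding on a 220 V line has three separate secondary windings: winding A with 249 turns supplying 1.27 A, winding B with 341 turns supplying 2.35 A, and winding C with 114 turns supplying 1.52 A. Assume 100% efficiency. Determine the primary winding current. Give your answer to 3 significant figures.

I_p ≈ 1.12 A

V_A = 220 × 249/1153 = 47.511 V; V_B = 220 × 341/1153 = 65.065 V; V_C = 220 × 114/1153 = 21.752 V.
P_out = V_A I_A + V_B I_B + V_C I_C = 47.511×1.27 + 65.065×2.35 + 21.752×1.52 = 60.339 + 152.90 + 33.063 = 246.30 W.
Ideal ⇒ P_in = P_out, so I_p = P_out/V_p = 246.30/220 = 1.12 A.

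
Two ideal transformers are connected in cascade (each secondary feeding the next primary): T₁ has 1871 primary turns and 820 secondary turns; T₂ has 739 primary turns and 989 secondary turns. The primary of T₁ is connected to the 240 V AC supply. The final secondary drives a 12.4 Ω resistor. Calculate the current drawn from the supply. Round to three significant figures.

I_supply ≈ 6.66 A

Secondary of T₁: V = 240.00 × 820/1871 = 105.18 V.
Secondary of T₂: V = 105.18 × 989/739 = 140.77 V.
I_load = 140.77/12.4 = 11.352 A, so P_out = 140.77 × 11.352 = 1598.0 W.
All ideal ⇒ P_in = P_out, so I_supply = 1598.0/240 = 6.66 A.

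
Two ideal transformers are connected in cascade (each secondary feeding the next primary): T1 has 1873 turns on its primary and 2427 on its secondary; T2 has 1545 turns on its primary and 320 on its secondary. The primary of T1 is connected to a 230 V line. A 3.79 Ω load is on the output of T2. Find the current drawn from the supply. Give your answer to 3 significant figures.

I_supply ≈ 4.37 A

Secondary of T1: V = 230.00 × 2427/1873 = 298.03 V.
Secondary of T2: V = 298.03 × 320/1545 = 61.728 V.
I_load = 61.728/3.79 = 16.287 A, so P_out = 61.728 × 16.287 = 1005.4 W.
All ideal ⇒ P_in = P_out, so I_supply = 1005.4/230 = 4.37 A.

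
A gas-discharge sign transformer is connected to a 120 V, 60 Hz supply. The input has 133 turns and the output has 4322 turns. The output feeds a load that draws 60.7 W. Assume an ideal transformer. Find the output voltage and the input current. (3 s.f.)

V_out = V_in × N_out/N_in = 120 × 4322/133 = 3899.5 V.
I_out = P/V_out = 60.7/3899.5 = 0.015566 A.
I_in = I_out × N_out/N_in = 0.015566 × 4322/133 = 0.506 A.

V_out ≈ 3900 V, I_in ≈ 0.506 A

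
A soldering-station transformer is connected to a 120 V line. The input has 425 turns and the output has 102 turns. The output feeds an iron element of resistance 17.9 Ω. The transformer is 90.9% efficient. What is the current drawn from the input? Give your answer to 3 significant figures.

V_out = 120 × 102/425 = 28.800 V.
I_out = V_out/R = 28.800/17.9 = 1.6089 A.
P_out = V_out I_out = 28.800 × 1.6089 = 46.337 W.
P_in = P_out/η = 46.337/0.909 = 50.976 W.
I_in = P_in/V_in = 50.976/120 = 0.425 A.

I_in ≈ 0.425 A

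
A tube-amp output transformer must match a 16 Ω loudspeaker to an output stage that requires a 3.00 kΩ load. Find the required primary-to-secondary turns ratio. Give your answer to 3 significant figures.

Z_p/Z_s = (N_p/N_s)², so N_p/N_s = √(3000/16) = √188 = 13.7.

N_p/N_s ≈ 13.7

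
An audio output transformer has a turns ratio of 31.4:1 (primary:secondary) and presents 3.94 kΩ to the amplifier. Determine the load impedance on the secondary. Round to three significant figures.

Z_s = Z_p/(N_p/N_s)² = 3940/31.4² = 4.00 Ω.

Z_s ≈ 4.00 Ω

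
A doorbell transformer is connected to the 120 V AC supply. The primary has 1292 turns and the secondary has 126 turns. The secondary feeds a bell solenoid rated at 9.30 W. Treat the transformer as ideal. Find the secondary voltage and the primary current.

V_s ≈ 11.7 V, I_p ≈ 0.0775 A

V_s = V_p × N_s/N_p = 120 × 126/1292 = 11.703 V.
I_s = P/V_s = 9.30/11.703 = 0.79468 A.
I_p = I_s × N_s/N_p = 0.79468 × 126/1292 = 0.0775 A.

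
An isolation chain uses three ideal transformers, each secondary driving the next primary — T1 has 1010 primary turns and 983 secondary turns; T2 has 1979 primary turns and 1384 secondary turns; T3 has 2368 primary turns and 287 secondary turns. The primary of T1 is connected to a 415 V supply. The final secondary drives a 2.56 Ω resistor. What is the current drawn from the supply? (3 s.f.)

I_supply ≈ 1.10 A

Secondary of T1: V = 415.00 × 983/1010 = 403.91 V.
Secondary of T2: V = 403.91 × 1384/1979 = 282.47 V.
Secondary of T3: V = 282.47 × 287/2368 = 34.235 V.
I_load = 34.235/2.56 = 13.373 A, so P_out = 34.235 × 13.373 = 457.83 W.
All ideal ⇒ P_in = P_out, so I_supply = 457.83/415 = 1.10 A.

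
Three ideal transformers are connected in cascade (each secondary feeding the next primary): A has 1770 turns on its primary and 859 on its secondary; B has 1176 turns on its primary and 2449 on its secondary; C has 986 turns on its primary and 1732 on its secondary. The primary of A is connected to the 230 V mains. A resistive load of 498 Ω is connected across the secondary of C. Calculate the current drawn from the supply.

I_supply ≈ 1.46 A

Secondary of A: V = 230.00 × 859/1770 = 111.62 V.
Secondary of B: V = 111.62 × 2449/1176 = 232.45 V.
Secondary of C: V = 232.45 × 1732/986 = 408.32 V.
I_load = 408.32/498 = 0.81992 A, so P_out = 408.32 × 0.81992 = 334.79 W.
All ideal ⇒ P_in = P_out, so I_supply = 334.79/230 = 1.46 A.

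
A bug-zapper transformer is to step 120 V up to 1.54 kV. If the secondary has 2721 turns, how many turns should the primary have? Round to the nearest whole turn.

N_p/N_s = V_p/V_s, so N_p = 2721 × 120/1540 = 212.0 ≈ 212 turns.

N_p = 212 turns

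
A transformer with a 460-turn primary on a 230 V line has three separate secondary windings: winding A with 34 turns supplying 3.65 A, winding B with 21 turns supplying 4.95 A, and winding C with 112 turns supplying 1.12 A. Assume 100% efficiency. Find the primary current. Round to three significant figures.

V_A = 230 × 34/460 = 17.000 V; V_B = 230 × 21/460 = 10.500 V; V_C = 230 × 112/460 = 56.000 V.
P_out = V_A I_A + V_B I_B + V_C I_C = 17.000×3.65 + 10.500×4.95 + 56.000×1.12 = 62.050 + 51.975 + 62.720 = 176.75 W.
Ideal ⇒ P_in = P_out, so I_p = P_out/V_p = 176.75/230 = 0.768 A.

I_p ≈ 0.768 A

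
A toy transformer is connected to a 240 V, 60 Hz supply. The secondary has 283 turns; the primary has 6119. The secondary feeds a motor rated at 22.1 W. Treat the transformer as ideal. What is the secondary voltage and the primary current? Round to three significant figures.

V_s ≈ 11.1 V, I_p ≈ 0.0921 A

V_s = V_p × N_s/N_p = 240 × 283/6119 = 11.100 V.
I_s = P/V_s = 22.1/11.100 = 1.9910 A.
I_p = I_s × N_s/N_p = 1.9910 × 283/6119 = 0.0921 A.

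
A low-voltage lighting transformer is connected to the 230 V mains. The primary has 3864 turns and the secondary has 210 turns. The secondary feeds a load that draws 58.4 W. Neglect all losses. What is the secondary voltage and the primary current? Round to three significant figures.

V_s = V_p × N_s/N_p = 230 × 210/3864 = 12.500 V.
I_s = P/V_s = 58.4/12.500 = 4.6720 A.
I_p = I_s × N_s/N_p = 4.6720 × 210/3864 = 0.254 A.

V_s ≈ 12.5 V, I_p ≈ 0.254 A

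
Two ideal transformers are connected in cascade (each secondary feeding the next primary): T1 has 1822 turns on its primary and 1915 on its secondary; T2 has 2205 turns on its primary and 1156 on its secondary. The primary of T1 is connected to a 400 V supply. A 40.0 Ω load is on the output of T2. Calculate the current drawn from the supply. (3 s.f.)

I_supply ≈ 3.04 A

After T1: V = 400.00 × 1915/1822 = 420.42 V.
After T2: V = 420.42 × 1156/2205 = 220.41 V.
I_load = 220.41/40.0 = 5.5102 A, so P_out = 220.41 × 5.5102 = 1214.5 W.
All ideal ⇒ P_in = P_out, so I_supply = 1214.5/400 = 3.04 A.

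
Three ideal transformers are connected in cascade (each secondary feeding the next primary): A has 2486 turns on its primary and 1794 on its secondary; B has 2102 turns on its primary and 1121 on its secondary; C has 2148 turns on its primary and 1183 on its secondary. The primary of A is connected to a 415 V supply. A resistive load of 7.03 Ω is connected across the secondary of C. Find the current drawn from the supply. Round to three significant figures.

Secondary of A: V = 415.00 × 1794/2486 = 299.48 V.
Secondary of B: V = 299.48 × 1121/2102 = 159.71 V.
Secondary of C: V = 159.71 × 1183/2148 = 87.962 V.
I_load = 87.962/7.03 = 12.512 A, so P_out = 87.962 × 12.512 = 1100.6 W.
All ideal ⇒ P_in = P_out, so I_supply = 1100.6/415 = 2.65 A.

I_supply ≈ 2.65 A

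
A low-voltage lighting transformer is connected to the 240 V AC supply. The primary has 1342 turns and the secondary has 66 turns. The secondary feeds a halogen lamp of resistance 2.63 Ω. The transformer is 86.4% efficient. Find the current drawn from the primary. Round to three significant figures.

V_s = 240 × 66/1342 = 11.803 V.
I_s = V_s/R = 11.803/2.63 = 4.4879 A.
P_out = V_s I_s = 11.803 × 4.4879 = 52.972 W.
P_in = P_out/η = 52.972/0.864 = 61.311 W.
I_p = P_in/V_p = 61.311/240 = 0.255 A.

I_p ≈ 0.255 A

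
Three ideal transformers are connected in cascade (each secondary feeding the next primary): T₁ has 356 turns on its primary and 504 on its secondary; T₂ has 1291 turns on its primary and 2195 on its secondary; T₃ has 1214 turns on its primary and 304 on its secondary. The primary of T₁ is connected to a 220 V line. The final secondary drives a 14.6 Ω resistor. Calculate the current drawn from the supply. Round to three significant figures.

Secondary of T₁: V = 220.00 × 504/356 = 311.46 V.
Secondary of T₂: V = 311.46 × 2195/1291 = 529.56 V.
Secondary of T₃: V = 529.56 × 304/1214 = 132.61 V.
I_load = 132.61/14.6 = 9.0827 A, so P_out = 132.61 × 9.0827 = 1204.4 W.
All ideal ⇒ P_in = P_out, so I_supply = 1204.4/220 = 5.47 A.

I_supply ≈ 5.47 A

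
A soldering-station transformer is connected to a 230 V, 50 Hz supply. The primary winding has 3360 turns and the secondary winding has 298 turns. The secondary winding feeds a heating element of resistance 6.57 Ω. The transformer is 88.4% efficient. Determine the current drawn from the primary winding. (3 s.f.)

V_s = 230 × 298/3360 = 20.399 V.
I_s = V_s/R = 20.399/6.57 = 3.1048 A.
P_out = V_s I_s = 20.399 × 3.1048 = 63.335 W.
P_in = P_out/η = 63.335/0.884 = 71.646 W.
I_p = P_in/V_p = 71.646/230 = 0.312 A.

I_p ≈ 0.312 A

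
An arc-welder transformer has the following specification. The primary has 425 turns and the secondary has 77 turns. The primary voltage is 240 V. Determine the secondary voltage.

V_s ≈ 43.5 V

V_s/V_p = N_s/N_p, so V_s = 240 × 77/425 = 43.5 V.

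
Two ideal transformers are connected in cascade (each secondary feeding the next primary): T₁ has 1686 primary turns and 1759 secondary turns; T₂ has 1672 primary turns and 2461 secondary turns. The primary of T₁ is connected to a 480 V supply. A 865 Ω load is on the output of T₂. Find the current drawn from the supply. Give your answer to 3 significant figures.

I_supply ≈ 1.31 A

Secondary of T₁: V = 480.00 × 1759/1686 = 500.78 V.
Secondary of T₂: V = 500.78 × 2461/1672 = 737.10 V.
I_load = 737.10/865 = 0.85214 A, so P_out = 737.10 × 0.85214 = 628.11 W.
All ideal ⇒ P_in = P_out, so I_supply = 628.11/480 = 1.31 A.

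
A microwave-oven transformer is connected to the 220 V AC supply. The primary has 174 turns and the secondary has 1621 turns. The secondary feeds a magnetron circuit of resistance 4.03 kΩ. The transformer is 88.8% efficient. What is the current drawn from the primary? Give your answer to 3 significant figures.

I_p ≈ 5.34 A

V_s = 220 × 1621/174 = 2049.5 V.
I_s = V_s/R = 2049.5/4030 = 0.50857 A.
P_out = V_s I_s = 2049.5 × 0.50857 = 1042.3 W.
P_in = P_out/η = 1042.3/0.888 = 1173.8 W.
I_p = P_in/V_p = 1173.8/220 = 5.34 A.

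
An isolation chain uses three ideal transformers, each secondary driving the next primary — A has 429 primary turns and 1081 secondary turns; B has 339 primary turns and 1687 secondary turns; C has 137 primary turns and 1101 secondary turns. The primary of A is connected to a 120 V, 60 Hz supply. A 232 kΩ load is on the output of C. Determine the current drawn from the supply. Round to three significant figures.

I_supply ≈ 5.25 A

Secondary of A: V = 120.00 × 1081/429 = 302.38 V.
Secondary of B: V = 302.38 × 1687/339 = 1504.8 V.
Secondary of C: V = 1504.8 × 1101/137 = 12093 V.
I_load = 12093/232000 = 0.052125 A, so P_out = 12093 × 0.052125 = 630.34 W.
All ideal ⇒ P_in = P_out, so I_supply = 630.34/120 = 5.25 A.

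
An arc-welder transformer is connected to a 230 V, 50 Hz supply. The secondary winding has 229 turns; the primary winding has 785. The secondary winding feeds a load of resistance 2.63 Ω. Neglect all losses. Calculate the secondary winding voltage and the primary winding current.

V_s = V_p × N_s/N_p = 230 × 229/785 = 67.096 V.
I_s = V_s/R = 67.096/2.63 = 25.512 A.
I_p = I_s × N_s/N_p = 25.512 × 229/785 = 7.44 A.

V_s ≈ 67.1 V, I_p ≈ 7.44 A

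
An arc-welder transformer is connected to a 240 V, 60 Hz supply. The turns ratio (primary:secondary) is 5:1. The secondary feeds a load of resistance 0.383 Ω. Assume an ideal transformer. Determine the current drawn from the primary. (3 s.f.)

V_s = V_p × N_s/N_p = 240 × 1/5 = 48.000 V.
I_s = V_s/R = 48.000/0.383 = 125.33 A.
For an ideal transformer I_p N_p = I_s N_s, so I_p = 125.33 × 1/5 = 25.1 A.

I_p ≈ 25.1 A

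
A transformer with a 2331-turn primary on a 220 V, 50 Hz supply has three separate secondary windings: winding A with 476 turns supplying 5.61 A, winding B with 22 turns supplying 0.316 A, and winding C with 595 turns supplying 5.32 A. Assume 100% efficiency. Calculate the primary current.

V_A = 220 × 476/2331 = 44.925 V; V_B = 220 × 22/2331 = 2.0764 V; V_C = 220 × 595/2331 = 56.156 V.
P_out = V_A I_A + V_B I_B + V_C I_C = 44.925×5.61 + 2.0764×0.316 + 56.156×5.32 = 252.03 + 0.65613 + 298.75 = 551.44 W.
Ideal ⇒ P_in = P_out, so I_p = P_out/V_p = 551.44/220 = 2.51 A.

I_p ≈ 2.51 A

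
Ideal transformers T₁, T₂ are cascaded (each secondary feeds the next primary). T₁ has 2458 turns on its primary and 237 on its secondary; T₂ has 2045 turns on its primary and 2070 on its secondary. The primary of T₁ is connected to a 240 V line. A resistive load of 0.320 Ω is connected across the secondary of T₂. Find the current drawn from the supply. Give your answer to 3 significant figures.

After T₁: V = 240.00 × 237/2458 = 23.141 V.
After T₂: V = 23.141 × 2070/2045 = 23.424 V.
I_load = 23.424/0.320 = 73.199 A, so P_out = 23.424 × 73.199 = 1714.6 W.
All ideal ⇒ P_in = P_out, so I_supply = 1714.6/240 = 7.14 A.

I_supply ≈ 7.14 A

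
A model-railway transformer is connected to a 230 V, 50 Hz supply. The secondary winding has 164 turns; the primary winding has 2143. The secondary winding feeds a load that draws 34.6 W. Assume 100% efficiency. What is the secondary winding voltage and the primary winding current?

V_s = V_p × N_s/N_p = 230 × 164/2143 = 17.601 V.
I_s = P/V_s = 34.6/17.601 = 1.9657 A.
I_p = I_s × N_s/N_p = 1.9657 × 164/2143 = 0.150 A.

V_s ≈ 17.6 V, I_p ≈ 0.150 A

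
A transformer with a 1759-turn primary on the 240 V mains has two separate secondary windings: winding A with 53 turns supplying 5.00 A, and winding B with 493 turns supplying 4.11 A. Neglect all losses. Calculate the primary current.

V_A = 240 × 53/1759 = 7.2314 V; V_B = 240 × 493/1759 = 67.265 V.
P_out = V_A I_A + V_B I_B = 7.2314×5.00 + 67.265×4.11 = 36.157 + 276.46 = 312.62 W.
Ideal ⇒ P_in = P_out, so I_p = P_out/V_p = 312.62/240 = 1.30 A.

I_p ≈ 1.30 A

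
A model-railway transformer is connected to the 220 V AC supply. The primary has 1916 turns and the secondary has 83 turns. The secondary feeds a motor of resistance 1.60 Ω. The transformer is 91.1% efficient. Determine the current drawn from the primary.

V_s = 220 × 83/1916 = 9.5303 V.
I_s = V_s/R = 9.5303/1.60 = 5.9564 A.
P_out = V_s I_s = 9.5303 × 5.9564 = 56.766 W.
P_in = P_out/η = 56.766/0.911 = 62.312 W.
I_p = P_in/V_p = 62.312/220 = 0.283 A.

I_p ≈ 0.283 A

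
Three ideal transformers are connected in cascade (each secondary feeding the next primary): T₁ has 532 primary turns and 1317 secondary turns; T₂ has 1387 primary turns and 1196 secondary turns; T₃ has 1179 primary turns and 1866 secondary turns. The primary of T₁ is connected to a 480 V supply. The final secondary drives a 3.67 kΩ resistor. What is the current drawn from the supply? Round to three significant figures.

Secondary of T₁: V = 480.00 × 1317/532 = 1188.3 V.
Secondary of T₂: V = 1188.3 × 1196/1387 = 1024.6 V.
Secondary of T₃: V = 1024.6 × 1866/1179 = 1621.7 V.
I_load = 1621.7/3670 = 0.44188 A, so P_out = 1621.7 × 0.44188 = 716.59 W.
All ideal ⇒ P_in = P_out, so I_supply = 716.59/480 = 1.49 A.

I_supply ≈ 1.49 A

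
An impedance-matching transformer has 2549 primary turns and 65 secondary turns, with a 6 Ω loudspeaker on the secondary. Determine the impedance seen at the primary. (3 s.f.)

Z_p ≈ 9230 Ω

Z_p = (N_p/N_s)² × Z_s = (2549/65)² × 6 = 9230 Ω.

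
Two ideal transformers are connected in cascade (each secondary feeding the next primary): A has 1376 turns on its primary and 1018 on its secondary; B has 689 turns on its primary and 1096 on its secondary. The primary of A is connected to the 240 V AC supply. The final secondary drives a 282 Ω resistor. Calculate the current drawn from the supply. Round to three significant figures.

After A: V = 240.00 × 1018/1376 = 177.56 V.
After B: V = 177.56 × 1096/689 = 282.44 V.
I_load = 282.44/282 = 1.0016 A, so P_out = 282.44 × 1.0016 = 282.89 W.
All ideal ⇒ P_in = P_out, so I_supply = 282.89/240 = 1.18 A.

I_supply ≈ 1.18 A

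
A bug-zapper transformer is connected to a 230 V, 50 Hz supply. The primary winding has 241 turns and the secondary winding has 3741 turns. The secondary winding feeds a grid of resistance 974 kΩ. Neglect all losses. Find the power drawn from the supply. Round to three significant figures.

V_s = V_p × N_s/N_p = 230 × 3741/241 = 3570.2 V.
I_s = V_s/R = 3570.2/974000 = 0.0036656 A.
I_p = I_s × N_s/N_p = 0.0036656 × 3741/241 = 0.056900 A.
P = V_p I_p = 230 × 0.056900 = 13.1 W.

P ≈ 13.1 W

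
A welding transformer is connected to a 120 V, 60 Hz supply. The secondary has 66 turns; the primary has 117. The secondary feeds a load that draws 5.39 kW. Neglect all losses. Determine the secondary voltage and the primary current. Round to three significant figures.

V_s ≈ 67.7 V, I_p ≈ 44.9 A

V_s = V_p × N_s/N_p = 120 × 66/117 = 67.692 V.
I_s = P/V_s = 5390/67.692 = 79.625 A.
I_p = I_s × N_s/N_p = 79.625 × 66/117 = 44.9 A.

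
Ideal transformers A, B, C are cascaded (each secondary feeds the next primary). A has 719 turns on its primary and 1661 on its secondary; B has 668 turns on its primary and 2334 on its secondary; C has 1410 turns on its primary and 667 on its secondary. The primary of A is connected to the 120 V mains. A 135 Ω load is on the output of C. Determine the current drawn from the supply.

After A: V = 120.00 × 1661/719 = 277.22 V.
After B: V = 277.22 × 2334/668 = 968.60 V.
After C: V = 968.60 × 667/1410 = 458.20 V.
I_load = 458.20/135 = 3.3941 A, so P_out = 458.20 × 3.3941 = 1555.2 W.
All ideal ⇒ P_in = P_out, so I_supply = 1555.2/120 = 13.0 A.

I_supply ≈ 13.0 A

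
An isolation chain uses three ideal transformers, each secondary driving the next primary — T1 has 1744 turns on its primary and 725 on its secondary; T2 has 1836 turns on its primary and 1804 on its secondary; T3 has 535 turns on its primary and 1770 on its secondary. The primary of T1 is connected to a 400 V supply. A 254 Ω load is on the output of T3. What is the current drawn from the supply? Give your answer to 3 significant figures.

I_supply ≈ 2.88 A

Secondary of T1: V = 400.00 × 725/1744 = 166.28 V.
Secondary of T2: V = 166.28 × 1804/1836 = 163.39 V.
Secondary of T3: V = 163.39 × 1770/535 = 540.55 V.
I_load = 540.55/254 = 2.1281 A, so P_out = 540.55 × 2.1281 = 1150.4 W.
All ideal ⇒ P_in = P_out, so I_supply = 1150.4/400 = 2.88 A.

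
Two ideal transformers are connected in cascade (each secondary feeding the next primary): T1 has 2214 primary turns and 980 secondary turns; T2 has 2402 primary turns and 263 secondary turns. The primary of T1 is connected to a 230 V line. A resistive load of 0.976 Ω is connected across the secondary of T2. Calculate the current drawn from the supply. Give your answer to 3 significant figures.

I_supply ≈ 0.554 A

Secondary of T1: V = 230.00 × 980/2214 = 101.81 V.
Secondary of T2: V = 101.81 × 263/2402 = 11.147 V.
I_load = 11.147/0.976 = 11.421 A, so P_out = 11.147 × 11.421 = 127.31 W.
All ideal ⇒ P_in = P_out, so I_supply = 127.31/230 = 0.554 A.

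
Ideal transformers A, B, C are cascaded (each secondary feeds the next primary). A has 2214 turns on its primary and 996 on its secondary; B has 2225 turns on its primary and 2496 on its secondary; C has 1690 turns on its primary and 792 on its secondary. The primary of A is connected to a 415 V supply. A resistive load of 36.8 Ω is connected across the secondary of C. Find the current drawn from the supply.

Secondary of A: V = 415.00 × 996/2214 = 186.69 V.
Secondary of B: V = 186.69 × 2496/2225 = 209.43 V.
Secondary of C: V = 209.43 × 792/1690 = 98.148 V.
I_load = 98.148/36.8 = 2.6671 A, so P_out = 98.148 × 2.6671 = 261.77 W.
All ideal ⇒ P_in = P_out, so I_supply = 261.77/415 = 0.631 A.

I_supply ≈ 0.631 A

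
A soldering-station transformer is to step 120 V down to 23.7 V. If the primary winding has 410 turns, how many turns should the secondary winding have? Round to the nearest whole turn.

N_s/N_p = V_s/V_p, so N_s = 410 × 23.7/120 = 81.0 ≈ 81 turns.

N_s = 81 turns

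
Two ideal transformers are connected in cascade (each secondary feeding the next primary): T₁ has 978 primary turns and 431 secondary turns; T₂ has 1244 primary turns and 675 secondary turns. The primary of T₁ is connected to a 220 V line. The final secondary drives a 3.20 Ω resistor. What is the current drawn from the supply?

I_supply ≈ 3.93 A

After T₁: V = 220.00 × 431/978 = 96.953 V.
After T₂: V = 96.953 × 675/1244 = 52.607 V.
I_load = 52.607/3.20 = 16.440 A, so P_out = 52.607 × 16.440 = 864.85 W.
All ideal ⇒ P_in = P_out, so I_supply = 864.85/220 = 3.93 A.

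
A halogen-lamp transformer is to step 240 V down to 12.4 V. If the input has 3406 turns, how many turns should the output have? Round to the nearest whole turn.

N_out/N_in = V_out/V_in, so N_out = 3406 × 12.4/240 = 176.0 ≈ 176 turns.

N_out = 176 turns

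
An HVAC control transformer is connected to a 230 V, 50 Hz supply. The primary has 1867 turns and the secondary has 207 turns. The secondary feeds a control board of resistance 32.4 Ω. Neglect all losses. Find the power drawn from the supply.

V_s = V_p × N_s/N_p = 230 × 207/1867 = 25.501 V.
I_s = V_s/R = 25.501/32.4 = 0.78706 A.
I_p = I_s × N_s/N_p = 0.78706 × 207/1867 = 0.087264 A.
P = V_p I_p = 230 × 0.087264 = 20.1 W.

P ≈ 20.1 W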